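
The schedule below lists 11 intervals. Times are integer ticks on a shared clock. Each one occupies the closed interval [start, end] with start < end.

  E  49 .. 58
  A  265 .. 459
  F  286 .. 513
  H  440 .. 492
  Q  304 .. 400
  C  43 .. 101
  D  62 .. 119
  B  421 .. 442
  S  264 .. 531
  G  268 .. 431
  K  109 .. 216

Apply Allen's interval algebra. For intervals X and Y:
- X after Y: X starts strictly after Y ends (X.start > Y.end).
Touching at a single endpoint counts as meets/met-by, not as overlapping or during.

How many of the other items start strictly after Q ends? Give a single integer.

2

Target Q = [304, 400].
A [265, 459] → contains → no.
B [421, 442] → after → counts.
C [43, 101] → before → no.
D [62, 119] → before → no.
E [49, 58] → before → no.
F [286, 513] → contains → no.
G [268, 431] → contains → no.
H [440, 492] → after → counts.
K [109, 216] → before → no.
S [264, 531] → contains → no.
Total: 2.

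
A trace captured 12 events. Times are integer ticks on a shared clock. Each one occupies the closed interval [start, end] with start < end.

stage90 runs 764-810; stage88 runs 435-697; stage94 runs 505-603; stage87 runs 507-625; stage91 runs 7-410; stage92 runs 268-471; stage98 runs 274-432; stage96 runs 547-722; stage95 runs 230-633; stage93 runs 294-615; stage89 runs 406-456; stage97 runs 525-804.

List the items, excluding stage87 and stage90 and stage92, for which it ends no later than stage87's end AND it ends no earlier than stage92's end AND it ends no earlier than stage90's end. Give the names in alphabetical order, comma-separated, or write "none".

Conditions: its end is no later than stage87's end (X.end <= 625) AND its end is no earlier than stage92's end (X.end >= 471) AND its end is no earlier than stage90's end (X.end >= 810).
stage88: end 697 <= 625? ✗; end 697 >= 471? ✓; end 697 >= 810? ✗ → no.
stage89: end 456 <= 625? ✓; end 456 >= 471? ✗; end 456 >= 810? ✗ → no.
stage91: end 410 <= 625? ✓; end 410 >= 471? ✗; end 410 >= 810? ✗ → no.
stage93: end 615 <= 625? ✓; end 615 >= 471? ✓; end 615 >= 810? ✗ → no.
stage94: end 603 <= 625? ✓; end 603 >= 471? ✓; end 603 >= 810? ✗ → no.
stage95: end 633 <= 625? ✗; end 633 >= 471? ✓; end 633 >= 810? ✗ → no.
stage96: end 722 <= 625? ✗; end 722 >= 471? ✓; end 722 >= 810? ✗ → no.
stage97: end 804 <= 625? ✗; end 804 >= 471? ✓; end 804 >= 810? ✗ → no.
stage98: end 432 <= 625? ✓; end 432 >= 471? ✗; end 432 >= 810? ✗ → no.
Result: none.

none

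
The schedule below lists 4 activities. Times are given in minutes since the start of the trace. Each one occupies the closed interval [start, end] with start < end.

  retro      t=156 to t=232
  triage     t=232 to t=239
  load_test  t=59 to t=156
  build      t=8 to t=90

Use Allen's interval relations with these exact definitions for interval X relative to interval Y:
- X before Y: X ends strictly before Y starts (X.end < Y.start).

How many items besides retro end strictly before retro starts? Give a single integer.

1

Target retro = [t=156, t=232].
build [t=8, t=90] → before → counts.
load_test [t=59, t=156] → meets → no.
triage [t=232, t=239] → met-by → no.
Total: 1.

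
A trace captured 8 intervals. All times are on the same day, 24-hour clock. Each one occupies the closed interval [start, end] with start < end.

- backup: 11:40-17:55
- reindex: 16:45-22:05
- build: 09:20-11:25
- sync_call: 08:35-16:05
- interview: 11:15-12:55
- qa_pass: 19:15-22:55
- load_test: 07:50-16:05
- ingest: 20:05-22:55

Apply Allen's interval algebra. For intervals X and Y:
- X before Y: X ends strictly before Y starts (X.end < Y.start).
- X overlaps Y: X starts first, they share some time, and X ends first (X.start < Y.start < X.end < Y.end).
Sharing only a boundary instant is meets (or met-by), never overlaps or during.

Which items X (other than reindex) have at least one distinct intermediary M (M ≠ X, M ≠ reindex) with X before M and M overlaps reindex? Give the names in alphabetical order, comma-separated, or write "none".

Target reindex = [16:45, 22:05].
Intermediaries M with M overlaps reindex: backup.
Via backup — items with X before backup: build.
Union: build.

build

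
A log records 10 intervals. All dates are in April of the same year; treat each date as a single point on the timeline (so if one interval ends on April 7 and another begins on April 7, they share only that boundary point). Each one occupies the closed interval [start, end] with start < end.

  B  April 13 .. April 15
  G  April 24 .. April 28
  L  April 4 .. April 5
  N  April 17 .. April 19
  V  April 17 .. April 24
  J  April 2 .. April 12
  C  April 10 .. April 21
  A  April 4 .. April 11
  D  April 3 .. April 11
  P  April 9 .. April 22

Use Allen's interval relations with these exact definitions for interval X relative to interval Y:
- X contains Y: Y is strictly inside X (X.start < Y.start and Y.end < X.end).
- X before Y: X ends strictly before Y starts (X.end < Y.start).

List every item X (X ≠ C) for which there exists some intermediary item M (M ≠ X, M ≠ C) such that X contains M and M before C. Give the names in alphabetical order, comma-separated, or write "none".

Target C = [April 10, April 21].
Intermediaries M with M before C: L.
Via L — items with X contains L: D, J.
Union: D, J.

D, J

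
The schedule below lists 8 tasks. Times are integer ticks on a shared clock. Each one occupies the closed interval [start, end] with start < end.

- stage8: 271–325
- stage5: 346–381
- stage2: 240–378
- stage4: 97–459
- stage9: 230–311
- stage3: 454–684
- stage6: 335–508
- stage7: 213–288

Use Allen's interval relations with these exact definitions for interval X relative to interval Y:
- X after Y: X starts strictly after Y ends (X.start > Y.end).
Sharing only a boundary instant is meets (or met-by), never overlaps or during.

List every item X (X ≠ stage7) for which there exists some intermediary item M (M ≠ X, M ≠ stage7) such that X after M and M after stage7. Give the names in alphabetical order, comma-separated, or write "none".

Target stage7 = [213, 288].
Intermediaries M with M after stage7: stage3, stage5, stage6.
Via stage3 — items with X after stage3: none.
Via stage5 — items with X after stage5: stage3.
Via stage6 — items with X after stage6: none.
Union: stage3.

stage3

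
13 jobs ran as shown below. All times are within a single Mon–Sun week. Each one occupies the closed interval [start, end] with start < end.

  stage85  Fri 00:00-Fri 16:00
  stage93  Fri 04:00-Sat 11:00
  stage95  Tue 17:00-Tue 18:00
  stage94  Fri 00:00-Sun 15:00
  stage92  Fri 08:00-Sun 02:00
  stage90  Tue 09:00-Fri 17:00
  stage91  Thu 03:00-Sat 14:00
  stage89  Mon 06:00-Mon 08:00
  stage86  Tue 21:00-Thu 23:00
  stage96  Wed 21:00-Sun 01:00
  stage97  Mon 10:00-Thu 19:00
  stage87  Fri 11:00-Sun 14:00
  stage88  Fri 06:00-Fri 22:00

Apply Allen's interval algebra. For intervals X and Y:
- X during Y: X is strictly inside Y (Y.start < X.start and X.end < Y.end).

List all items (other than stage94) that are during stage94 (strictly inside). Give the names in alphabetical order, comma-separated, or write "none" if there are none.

Target stage94 = [Fri 00:00, Sun 15:00].
stage85 [Fri 00:00, Fri 16:00] → starts → no.
stage86 [Tue 21:00, Thu 23:00] → before → no.
stage87 [Fri 11:00, Sun 14:00] → during → yes.
stage88 [Fri 06:00, Fri 22:00] → during → yes.
stage89 [Mon 06:00, Mon 08:00] → before → no.
stage90 [Tue 09:00, Fri 17:00] → overlaps → no.
stage91 [Thu 03:00, Sat 14:00] → overlaps → no.
stage92 [Fri 08:00, Sun 02:00] → during → yes.
stage93 [Fri 04:00, Sat 11:00] → during → yes.
stage95 [Tue 17:00, Tue 18:00] → before → no.
stage96 [Wed 21:00, Sun 01:00] → overlaps → no.
stage97 [Mon 10:00, Thu 19:00] → before → no.
Result: stage87, stage88, stage92, stage93.

stage87, stage88, stage92, stage93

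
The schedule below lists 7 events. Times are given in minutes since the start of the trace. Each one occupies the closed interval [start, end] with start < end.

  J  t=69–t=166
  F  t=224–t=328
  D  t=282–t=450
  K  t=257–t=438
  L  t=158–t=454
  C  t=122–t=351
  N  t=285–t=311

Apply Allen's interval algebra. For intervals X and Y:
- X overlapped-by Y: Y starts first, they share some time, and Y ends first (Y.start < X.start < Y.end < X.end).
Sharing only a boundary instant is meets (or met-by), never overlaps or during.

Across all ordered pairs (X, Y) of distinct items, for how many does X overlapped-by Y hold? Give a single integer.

8

Checking all 42 ordered pairs for relation 'overlapped-by'; matching pairs in alphabetical order:
(C, J): C overlapped-by J ✓
(D, C): D overlapped-by C ✓
(D, F): D overlapped-by F ✓
(D, K): D overlapped-by K ✓
(K, C): K overlapped-by C ✓
(K, F): K overlapped-by F ✓
(L, C): L overlapped-by C ✓
(L, J): L overlapped-by J ✓
Count: 8.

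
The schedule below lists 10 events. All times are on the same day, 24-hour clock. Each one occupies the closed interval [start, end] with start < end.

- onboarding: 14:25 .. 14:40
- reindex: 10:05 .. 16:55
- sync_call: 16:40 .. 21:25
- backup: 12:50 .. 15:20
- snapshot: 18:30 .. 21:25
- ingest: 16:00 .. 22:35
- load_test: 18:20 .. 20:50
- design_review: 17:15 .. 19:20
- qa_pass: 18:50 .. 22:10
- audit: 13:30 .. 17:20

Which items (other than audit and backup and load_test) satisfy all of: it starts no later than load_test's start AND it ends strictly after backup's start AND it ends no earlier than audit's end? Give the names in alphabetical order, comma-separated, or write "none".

Conditions: its start is no later than load_test's start (X.start <= 18:20) AND its end is strictly after backup's start (X.end > 12:50) AND its end is no earlier than audit's end (X.end >= 17:20).
design_review: start 17:15 <= 18:20? ✓; end 19:20 > 12:50? ✓; end 19:20 >= 17:20? ✓ → yes.
ingest: start 16:00 <= 18:20? ✓; end 22:35 > 12:50? ✓; end 22:35 >= 17:20? ✓ → yes.
onboarding: start 14:25 <= 18:20? ✓; end 14:40 > 12:50? ✓; end 14:40 >= 17:20? ✗ → no.
qa_pass: start 18:50 <= 18:20? ✗; end 22:10 > 12:50? ✓; end 22:10 >= 17:20? ✓ → no.
reindex: start 10:05 <= 18:20? ✓; end 16:55 > 12:50? ✓; end 16:55 >= 17:20? ✗ → no.
snapshot: start 18:30 <= 18:20? ✗; end 21:25 > 12:50? ✓; end 21:25 >= 17:20? ✓ → no.
sync_call: start 16:40 <= 18:20? ✓; end 21:25 > 12:50? ✓; end 21:25 >= 17:20? ✓ → yes.
Result: design_review, ingest, sync_call.

design_review, ingest, sync_call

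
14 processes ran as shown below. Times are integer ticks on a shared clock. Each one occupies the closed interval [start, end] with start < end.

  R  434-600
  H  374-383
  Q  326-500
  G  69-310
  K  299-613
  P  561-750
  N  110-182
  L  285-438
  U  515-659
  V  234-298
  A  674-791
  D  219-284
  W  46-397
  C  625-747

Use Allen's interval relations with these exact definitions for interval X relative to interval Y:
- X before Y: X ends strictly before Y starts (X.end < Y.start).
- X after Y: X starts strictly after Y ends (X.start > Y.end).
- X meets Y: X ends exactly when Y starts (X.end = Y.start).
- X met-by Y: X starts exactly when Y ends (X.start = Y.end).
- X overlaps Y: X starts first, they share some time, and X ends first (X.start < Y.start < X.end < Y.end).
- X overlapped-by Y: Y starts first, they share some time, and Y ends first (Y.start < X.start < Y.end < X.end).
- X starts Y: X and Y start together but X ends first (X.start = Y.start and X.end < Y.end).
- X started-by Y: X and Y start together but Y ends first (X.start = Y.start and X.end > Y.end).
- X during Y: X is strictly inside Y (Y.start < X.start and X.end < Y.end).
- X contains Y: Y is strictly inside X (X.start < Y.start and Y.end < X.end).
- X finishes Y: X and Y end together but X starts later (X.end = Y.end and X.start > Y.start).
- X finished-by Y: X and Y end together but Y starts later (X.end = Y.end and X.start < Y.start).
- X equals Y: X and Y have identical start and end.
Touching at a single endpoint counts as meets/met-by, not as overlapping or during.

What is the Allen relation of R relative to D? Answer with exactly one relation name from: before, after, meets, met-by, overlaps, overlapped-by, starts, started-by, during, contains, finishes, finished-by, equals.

after

R = [434, 600]; D = [219, 284].
Compare endpoints: R.start > D.start, R.start > D.end, R.end > D.start, R.end > D.end.
That pattern is 'after'.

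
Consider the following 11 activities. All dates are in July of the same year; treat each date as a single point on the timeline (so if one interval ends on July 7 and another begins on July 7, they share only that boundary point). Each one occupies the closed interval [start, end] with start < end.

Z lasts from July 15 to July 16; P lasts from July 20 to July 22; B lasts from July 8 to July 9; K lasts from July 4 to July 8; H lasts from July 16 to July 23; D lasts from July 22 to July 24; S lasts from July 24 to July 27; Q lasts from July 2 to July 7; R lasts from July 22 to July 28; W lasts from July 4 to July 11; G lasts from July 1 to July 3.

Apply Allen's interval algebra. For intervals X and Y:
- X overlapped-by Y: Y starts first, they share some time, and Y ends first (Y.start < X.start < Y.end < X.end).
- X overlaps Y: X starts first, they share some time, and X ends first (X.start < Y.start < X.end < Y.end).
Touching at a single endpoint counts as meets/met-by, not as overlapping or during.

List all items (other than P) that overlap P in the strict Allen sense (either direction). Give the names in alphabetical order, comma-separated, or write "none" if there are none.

Target P = [July 20, July 22].
B [July 8, July 9] → before → no.
D [July 22, July 24] → met-by → no.
G [July 1, July 3] → before → no.
H [July 16, July 23] → contains → no.
K [July 4, July 8] → before → no.
Q [July 2, July 7] → before → no.
R [July 22, July 28] → met-by → no.
S [July 24, July 27] → after → no.
W [July 4, July 11] → before → no.
Z [July 15, July 16] → before → no.
Result: none.

none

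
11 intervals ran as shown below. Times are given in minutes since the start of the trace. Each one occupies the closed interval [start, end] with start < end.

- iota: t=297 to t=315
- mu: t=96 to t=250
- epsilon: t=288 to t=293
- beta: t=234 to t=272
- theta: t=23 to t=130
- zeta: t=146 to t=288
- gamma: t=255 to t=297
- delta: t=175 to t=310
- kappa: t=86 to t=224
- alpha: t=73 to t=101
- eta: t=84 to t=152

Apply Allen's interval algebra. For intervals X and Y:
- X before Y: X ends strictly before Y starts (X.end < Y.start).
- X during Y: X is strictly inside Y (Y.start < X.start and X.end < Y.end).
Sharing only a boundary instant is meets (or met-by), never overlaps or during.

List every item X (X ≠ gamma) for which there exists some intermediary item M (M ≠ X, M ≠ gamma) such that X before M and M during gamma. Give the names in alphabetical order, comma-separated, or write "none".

alpha, beta, eta, kappa, mu, theta

Target gamma = [t=255, t=297].
Intermediaries M with M during gamma: epsilon.
Via epsilon — items with X before epsilon: alpha, beta, eta, kappa, mu, theta.
Union: alpha, beta, eta, kappa, mu, theta.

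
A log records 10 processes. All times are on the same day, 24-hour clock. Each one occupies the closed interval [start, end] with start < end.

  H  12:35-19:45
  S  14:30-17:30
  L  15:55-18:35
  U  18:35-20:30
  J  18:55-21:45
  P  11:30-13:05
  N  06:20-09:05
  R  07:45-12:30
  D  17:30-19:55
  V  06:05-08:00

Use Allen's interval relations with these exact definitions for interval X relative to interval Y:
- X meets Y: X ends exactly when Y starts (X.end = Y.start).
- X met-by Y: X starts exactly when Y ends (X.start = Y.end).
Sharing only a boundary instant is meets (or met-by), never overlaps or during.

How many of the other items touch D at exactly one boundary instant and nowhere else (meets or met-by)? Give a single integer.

1

Target D = [17:30, 19:55].
H [12:35, 19:45] → overlaps → no.
J [18:55, 21:45] → overlapped-by → no.
L [15:55, 18:35] → overlaps → no.
N [06:20, 09:05] → before → no.
P [11:30, 13:05] → before → no.
R [07:45, 12:30] → before → no.
S [14:30, 17:30] → meets → counts.
U [18:35, 20:30] → overlapped-by → no.
V [06:05, 08:00] → before → no.
Total: 1.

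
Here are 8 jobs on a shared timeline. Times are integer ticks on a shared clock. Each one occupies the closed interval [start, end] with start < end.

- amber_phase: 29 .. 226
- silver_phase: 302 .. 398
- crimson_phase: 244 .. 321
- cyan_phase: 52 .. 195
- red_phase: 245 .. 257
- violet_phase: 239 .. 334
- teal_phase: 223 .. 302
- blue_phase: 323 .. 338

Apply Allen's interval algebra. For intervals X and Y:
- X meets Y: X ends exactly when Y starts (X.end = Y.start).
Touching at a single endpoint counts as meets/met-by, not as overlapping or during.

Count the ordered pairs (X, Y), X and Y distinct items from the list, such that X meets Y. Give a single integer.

Checking all 56 ordered pairs for relation 'meets'; matching pairs in alphabetical order:
(teal_phase, silver_phase): teal_phase meets silver_phase ✓
Count: 1.

1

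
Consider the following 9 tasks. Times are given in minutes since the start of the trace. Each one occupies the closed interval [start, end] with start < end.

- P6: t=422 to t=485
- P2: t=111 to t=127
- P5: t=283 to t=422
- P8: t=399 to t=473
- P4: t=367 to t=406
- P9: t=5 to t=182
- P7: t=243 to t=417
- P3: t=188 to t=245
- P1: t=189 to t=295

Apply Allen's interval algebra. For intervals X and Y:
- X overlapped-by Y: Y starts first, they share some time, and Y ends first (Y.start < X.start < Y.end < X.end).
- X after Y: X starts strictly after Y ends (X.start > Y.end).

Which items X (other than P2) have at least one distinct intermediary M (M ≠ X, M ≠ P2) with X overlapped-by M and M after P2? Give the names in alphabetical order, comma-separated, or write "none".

P1, P5, P6, P7, P8

Target P2 = [t=111, t=127].
Intermediaries M with M after P2: P1, P3, P4, P5, P6, P7, P8.
Via P1 — items with X overlapped-by P1: P5, P7.
Via P3 — items with X overlapped-by P3: P1, P7.
Via P4 — items with X overlapped-by P4: P8.
Via P5 — items with X overlapped-by P5: P8.
Via P6 — items with X overlapped-by P6: none.
Via P7 — items with X overlapped-by P7: P5, P8.
Via P8 — items with X overlapped-by P8: P6.
Union: P1, P5, P6, P7, P8.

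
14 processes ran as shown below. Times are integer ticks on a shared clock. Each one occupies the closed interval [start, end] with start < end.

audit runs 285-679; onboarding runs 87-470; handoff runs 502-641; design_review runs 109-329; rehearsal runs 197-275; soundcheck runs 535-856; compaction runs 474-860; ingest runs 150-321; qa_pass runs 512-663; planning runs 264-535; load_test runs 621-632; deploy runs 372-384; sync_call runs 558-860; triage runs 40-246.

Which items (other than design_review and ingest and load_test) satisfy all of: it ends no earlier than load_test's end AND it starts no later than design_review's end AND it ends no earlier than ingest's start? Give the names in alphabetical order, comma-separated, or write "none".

Conditions: its end is no earlier than load_test's end (X.end >= 632) AND its start is no later than design_review's end (X.start <= 329) AND its end is no earlier than ingest's start (X.end >= 150).
audit: end 679 >= 632? ✓; start 285 <= 329? ✓; end 679 >= 150? ✓ → yes.
compaction: end 860 >= 632? ✓; start 474 <= 329? ✗; end 860 >= 150? ✓ → no.
deploy: end 384 >= 632? ✗; start 372 <= 329? ✗; end 384 >= 150? ✓ → no.
handoff: end 641 >= 632? ✓; start 502 <= 329? ✗; end 641 >= 150? ✓ → no.
onboarding: end 470 >= 632? ✗; start 87 <= 329? ✓; end 470 >= 150? ✓ → no.
planning: end 535 >= 632? ✗; start 264 <= 329? ✓; end 535 >= 150? ✓ → no.
qa_pass: end 663 >= 632? ✓; start 512 <= 329? ✗; end 663 >= 150? ✓ → no.
rehearsal: end 275 >= 632? ✗; start 197 <= 329? ✓; end 275 >= 150? ✓ → no.
soundcheck: end 856 >= 632? ✓; start 535 <= 329? ✗; end 856 >= 150? ✓ → no.
sync_call: end 860 >= 632? ✓; start 558 <= 329? ✗; end 860 >= 150? ✓ → no.
triage: end 246 >= 632? ✗; start 40 <= 329? ✓; end 246 >= 150? ✓ → no.
Result: audit.

audit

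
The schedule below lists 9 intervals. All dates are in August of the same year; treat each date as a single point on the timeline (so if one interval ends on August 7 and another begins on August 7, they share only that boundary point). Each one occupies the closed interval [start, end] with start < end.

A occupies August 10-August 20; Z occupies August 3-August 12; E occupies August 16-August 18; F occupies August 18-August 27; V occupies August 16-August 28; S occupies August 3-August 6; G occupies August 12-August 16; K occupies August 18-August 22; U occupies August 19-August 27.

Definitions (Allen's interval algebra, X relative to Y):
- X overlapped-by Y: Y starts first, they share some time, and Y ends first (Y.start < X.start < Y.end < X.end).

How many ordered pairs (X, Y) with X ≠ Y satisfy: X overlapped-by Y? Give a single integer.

Checking all 72 ordered pairs for relation 'overlapped-by'; matching pairs in alphabetical order:
(A, Z): A overlapped-by Z ✓
(F, A): F overlapped-by A ✓
(K, A): K overlapped-by A ✓
(U, A): U overlapped-by A ✓
(U, K): U overlapped-by K ✓
(V, A): V overlapped-by A ✓
Count: 6.

6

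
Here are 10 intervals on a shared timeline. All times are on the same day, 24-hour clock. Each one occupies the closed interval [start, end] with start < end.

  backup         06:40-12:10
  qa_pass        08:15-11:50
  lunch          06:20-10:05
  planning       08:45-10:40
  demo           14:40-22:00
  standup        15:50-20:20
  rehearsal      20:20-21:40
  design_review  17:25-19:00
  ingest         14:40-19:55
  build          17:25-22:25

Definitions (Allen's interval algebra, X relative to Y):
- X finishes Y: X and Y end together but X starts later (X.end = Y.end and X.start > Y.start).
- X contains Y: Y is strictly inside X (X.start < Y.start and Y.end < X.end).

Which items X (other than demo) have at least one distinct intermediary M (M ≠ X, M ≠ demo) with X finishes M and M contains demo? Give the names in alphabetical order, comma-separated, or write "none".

Target demo = [14:40, 22:00].
Intermediaries M with M contains demo: none.
Union: none.

none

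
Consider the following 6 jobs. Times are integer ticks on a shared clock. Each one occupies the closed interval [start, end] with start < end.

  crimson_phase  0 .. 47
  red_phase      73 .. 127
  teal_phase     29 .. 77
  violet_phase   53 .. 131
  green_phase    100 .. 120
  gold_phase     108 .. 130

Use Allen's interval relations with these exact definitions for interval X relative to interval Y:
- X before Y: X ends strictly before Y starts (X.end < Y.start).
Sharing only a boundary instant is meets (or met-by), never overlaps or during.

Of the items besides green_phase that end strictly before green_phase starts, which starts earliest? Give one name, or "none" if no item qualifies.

crimson_phase

Target green_phase = [100, 120].
crimson_phase [0, 47] → before → candidate.
gold_phase [108, 130] → overlapped-by → excluded.
red_phase [73, 127] → contains → excluded.
teal_phase [29, 77] → before → candidate.
violet_phase [53, 131] → contains → excluded.
Among candidates, earliest start is 0 → crimson_phase.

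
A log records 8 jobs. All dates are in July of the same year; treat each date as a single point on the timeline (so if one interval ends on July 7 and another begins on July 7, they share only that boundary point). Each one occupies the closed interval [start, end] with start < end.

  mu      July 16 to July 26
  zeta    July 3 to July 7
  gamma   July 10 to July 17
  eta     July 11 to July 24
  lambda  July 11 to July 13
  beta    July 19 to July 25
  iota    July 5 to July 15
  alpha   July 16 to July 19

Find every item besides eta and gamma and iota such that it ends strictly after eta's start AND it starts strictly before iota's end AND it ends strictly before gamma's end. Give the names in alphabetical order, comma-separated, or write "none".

Conditions: its end is strictly after eta's start (X.end > July 11) AND its start is strictly before iota's end (X.start < July 15) AND its end is strictly before gamma's end (X.end < July 17).
alpha: end July 19 > July 11? ✓; start July 16 < July 15? ✗; end July 19 < July 17? ✗ → no.
beta: end July 25 > July 11? ✓; start July 19 < July 15? ✗; end July 25 < July 17? ✗ → no.
lambda: end July 13 > July 11? ✓; start July 11 < July 15? ✓; end July 13 < July 17? ✓ → yes.
mu: end July 26 > July 11? ✓; start July 16 < July 15? ✗; end July 26 < July 17? ✗ → no.
zeta: end July 7 > July 11? ✗; start July 3 < July 15? ✓; end July 7 < July 17? ✓ → no.
Result: lambda.

lambda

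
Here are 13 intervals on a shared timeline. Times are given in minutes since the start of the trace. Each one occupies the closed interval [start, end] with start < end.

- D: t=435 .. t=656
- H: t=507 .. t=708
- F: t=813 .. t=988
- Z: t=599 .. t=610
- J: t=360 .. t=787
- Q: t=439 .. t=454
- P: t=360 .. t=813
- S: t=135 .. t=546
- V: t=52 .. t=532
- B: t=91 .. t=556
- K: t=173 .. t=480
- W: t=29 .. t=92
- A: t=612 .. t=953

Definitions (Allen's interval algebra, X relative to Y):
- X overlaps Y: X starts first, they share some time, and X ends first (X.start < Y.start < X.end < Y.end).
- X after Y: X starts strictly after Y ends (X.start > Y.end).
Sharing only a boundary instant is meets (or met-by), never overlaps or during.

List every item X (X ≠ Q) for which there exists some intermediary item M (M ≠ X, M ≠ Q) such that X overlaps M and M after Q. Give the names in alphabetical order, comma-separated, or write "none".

A, B, D, H, J, P, S, V

Target Q = [t=439, t=454].
Intermediaries M with M after Q: A, F, H, Z.
Via A — items with X overlaps A: D, H, J, P.
Via F — items with X overlaps F: A.
Via H — items with X overlaps H: B, D, S, V.
Via Z — items with X overlaps Z: none.
Union: A, B, D, H, J, P, S, V.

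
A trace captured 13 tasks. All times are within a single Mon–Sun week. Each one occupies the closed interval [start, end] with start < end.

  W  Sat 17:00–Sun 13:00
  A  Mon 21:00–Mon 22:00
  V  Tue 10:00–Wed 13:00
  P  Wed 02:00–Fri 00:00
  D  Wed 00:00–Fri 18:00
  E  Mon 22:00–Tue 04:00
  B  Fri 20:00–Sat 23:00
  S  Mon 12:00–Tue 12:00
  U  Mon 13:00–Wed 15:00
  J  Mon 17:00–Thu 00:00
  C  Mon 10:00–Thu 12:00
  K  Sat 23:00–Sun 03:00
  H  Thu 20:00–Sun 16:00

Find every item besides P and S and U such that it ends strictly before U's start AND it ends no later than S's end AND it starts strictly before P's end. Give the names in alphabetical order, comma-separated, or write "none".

Conditions: its end is strictly before U's start (X.end < Mon 13:00) AND its end is no later than S's end (X.end <= Tue 12:00) AND its start is strictly before P's end (X.start < Fri 00:00).
A: end Mon 22:00 < Mon 13:00? ✗; end Mon 22:00 <= Tue 12:00? ✓; start Mon 21:00 < Fri 00:00? ✓ → no.
B: end Sat 23:00 < Mon 13:00? ✗; end Sat 23:00 <= Tue 12:00? ✗; start Fri 20:00 < Fri 00:00? ✗ → no.
C: end Thu 12:00 < Mon 13:00? ✗; end Thu 12:00 <= Tue 12:00? ✗; start Mon 10:00 < Fri 00:00? ✓ → no.
D: end Fri 18:00 < Mon 13:00? ✗; end Fri 18:00 <= Tue 12:00? ✗; start Wed 00:00 < Fri 00:00? ✓ → no.
E: end Tue 04:00 < Mon 13:00? ✗; end Tue 04:00 <= Tue 12:00? ✓; start Mon 22:00 < Fri 00:00? ✓ → no.
H: end Sun 16:00 < Mon 13:00? ✗; end Sun 16:00 <= Tue 12:00? ✗; start Thu 20:00 < Fri 00:00? ✓ → no.
J: end Thu 00:00 < Mon 13:00? ✗; end Thu 00:00 <= Tue 12:00? ✗; start Mon 17:00 < Fri 00:00? ✓ → no.
K: end Sun 03:00 < Mon 13:00? ✗; end Sun 03:00 <= Tue 12:00? ✗; start Sat 23:00 < Fri 00:00? ✗ → no.
V: end Wed 13:00 < Mon 13:00? ✗; end Wed 13:00 <= Tue 12:00? ✗; start Tue 10:00 < Fri 00:00? ✓ → no.
W: end Sun 13:00 < Mon 13:00? ✗; end Sun 13:00 <= Tue 12:00? ✗; start Sat 17:00 < Fri 00:00? ✗ → no.
Result: none.

none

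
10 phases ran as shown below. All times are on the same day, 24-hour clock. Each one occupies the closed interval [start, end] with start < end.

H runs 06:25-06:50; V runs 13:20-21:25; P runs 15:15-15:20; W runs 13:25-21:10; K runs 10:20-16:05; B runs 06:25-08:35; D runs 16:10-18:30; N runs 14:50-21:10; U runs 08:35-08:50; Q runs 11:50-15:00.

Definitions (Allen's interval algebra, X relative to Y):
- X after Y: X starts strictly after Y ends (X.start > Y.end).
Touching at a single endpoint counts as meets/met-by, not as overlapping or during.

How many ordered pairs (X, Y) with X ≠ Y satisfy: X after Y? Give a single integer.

Checking all 90 ordered pairs for relation 'after'; matching pairs in alphabetical order:
(D, B): D after B ✓
(D, H): D after H ✓
(D, K): D after K ✓
(D, P): D after P ✓
(D, Q): D after Q ✓
(D, U): D after U ✓
(K, B): K after B ✓
(K, H): K after H ✓
(K, U): K after U ✓
(N, B): N after B ✓
(N, H): N after H ✓
(N, U): N after U ✓
(P, B): P after B ✓
(P, H): P after H ✓
(P, Q): P after Q ✓
(P, U): P after U ✓
(Q, B): Q after B ✓
(Q, H): Q after H ✓
(Q, U): Q after U ✓
(U, H): U after H ✓
(V, B): V after B ✓
(V, H): V after H ✓
(V, U): V after U ✓
(W, B): W after B ✓
... plus 2 further pairs not listed.
Count: 26.

26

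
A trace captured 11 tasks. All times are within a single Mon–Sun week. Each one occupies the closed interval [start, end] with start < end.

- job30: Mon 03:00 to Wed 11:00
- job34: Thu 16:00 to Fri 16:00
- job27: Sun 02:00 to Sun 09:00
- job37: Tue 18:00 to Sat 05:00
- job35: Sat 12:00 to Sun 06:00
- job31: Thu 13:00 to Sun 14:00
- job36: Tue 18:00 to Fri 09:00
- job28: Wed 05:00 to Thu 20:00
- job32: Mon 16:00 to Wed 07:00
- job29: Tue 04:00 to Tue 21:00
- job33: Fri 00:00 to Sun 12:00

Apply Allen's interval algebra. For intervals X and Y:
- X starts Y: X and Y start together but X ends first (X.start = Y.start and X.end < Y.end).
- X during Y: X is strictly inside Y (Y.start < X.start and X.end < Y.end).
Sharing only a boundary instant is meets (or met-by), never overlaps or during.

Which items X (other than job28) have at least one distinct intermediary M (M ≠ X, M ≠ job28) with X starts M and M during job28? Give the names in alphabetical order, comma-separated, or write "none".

none

Target job28 = [Wed 05:00, Thu 20:00].
Intermediaries M with M during job28: none.
Union: none.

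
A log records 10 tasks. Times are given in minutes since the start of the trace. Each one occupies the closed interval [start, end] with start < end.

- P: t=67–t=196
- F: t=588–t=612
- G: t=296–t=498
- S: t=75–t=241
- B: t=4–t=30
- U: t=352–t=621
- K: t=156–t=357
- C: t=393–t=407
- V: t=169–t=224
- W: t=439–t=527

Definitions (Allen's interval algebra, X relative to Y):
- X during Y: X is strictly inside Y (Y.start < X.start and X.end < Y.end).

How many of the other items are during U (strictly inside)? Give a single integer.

3

Target U = [t=352, t=621].
B [t=4, t=30] → before → no.
C [t=393, t=407] → during → counts.
F [t=588, t=612] → during → counts.
G [t=296, t=498] → overlaps → no.
K [t=156, t=357] → overlaps → no.
P [t=67, t=196] → before → no.
S [t=75, t=241] → before → no.
V [t=169, t=224] → before → no.
W [t=439, t=527] → during → counts.
Total: 3.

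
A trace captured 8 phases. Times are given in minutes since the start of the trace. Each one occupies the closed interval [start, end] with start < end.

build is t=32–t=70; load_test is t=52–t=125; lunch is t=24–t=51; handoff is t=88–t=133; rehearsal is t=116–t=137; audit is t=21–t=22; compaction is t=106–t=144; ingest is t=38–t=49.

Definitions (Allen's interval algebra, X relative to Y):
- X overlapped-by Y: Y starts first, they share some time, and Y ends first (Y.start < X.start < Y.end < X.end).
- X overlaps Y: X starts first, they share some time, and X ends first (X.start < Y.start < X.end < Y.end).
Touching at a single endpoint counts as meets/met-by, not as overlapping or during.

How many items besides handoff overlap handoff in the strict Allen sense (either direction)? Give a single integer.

3

Target handoff = [t=88, t=133].
audit [t=21, t=22] → before → no.
build [t=32, t=70] → before → no.
compaction [t=106, t=144] → overlapped-by → counts.
ingest [t=38, t=49] → before → no.
load_test [t=52, t=125] → overlaps → counts.
lunch [t=24, t=51] → before → no.
rehearsal [t=116, t=137] → overlapped-by → counts.
Total: 3.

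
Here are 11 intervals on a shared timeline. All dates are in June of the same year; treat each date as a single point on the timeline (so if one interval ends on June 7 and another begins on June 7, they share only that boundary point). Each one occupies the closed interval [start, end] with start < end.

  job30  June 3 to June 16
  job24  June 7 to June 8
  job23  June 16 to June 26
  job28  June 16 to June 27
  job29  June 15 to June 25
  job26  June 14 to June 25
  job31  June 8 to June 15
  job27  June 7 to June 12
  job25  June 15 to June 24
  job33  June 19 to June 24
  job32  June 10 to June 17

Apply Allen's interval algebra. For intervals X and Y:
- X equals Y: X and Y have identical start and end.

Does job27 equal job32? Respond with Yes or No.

job27 = [June 7, June 12], job32 = [June 10, June 17].
Actual relation of job27 to job32: overlaps.
Asked whether 'equals' holds → No.

No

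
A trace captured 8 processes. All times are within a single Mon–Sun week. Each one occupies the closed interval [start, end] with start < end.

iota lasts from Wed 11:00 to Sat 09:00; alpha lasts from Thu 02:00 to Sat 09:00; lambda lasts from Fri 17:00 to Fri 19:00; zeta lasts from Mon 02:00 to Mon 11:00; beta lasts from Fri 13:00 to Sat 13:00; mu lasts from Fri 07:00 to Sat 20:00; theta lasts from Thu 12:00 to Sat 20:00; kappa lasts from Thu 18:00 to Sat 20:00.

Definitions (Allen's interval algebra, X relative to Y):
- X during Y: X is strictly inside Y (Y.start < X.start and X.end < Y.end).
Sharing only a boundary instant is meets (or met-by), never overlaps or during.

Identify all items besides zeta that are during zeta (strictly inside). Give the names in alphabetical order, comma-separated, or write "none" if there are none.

Target zeta = [Mon 02:00, Mon 11:00].
alpha [Thu 02:00, Sat 09:00] → after → no.
beta [Fri 13:00, Sat 13:00] → after → no.
iota [Wed 11:00, Sat 09:00] → after → no.
kappa [Thu 18:00, Sat 20:00] → after → no.
lambda [Fri 17:00, Fri 19:00] → after → no.
mu [Fri 07:00, Sat 20:00] → after → no.
theta [Thu 12:00, Sat 20:00] → after → no.
Result: none.

none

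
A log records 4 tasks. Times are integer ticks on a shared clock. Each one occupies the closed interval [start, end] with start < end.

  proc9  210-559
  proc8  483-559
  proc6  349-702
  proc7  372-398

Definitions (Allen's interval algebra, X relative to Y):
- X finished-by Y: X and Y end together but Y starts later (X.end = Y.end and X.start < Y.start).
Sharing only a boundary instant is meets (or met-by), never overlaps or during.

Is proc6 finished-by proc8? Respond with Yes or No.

No

proc6 = [349, 702], proc8 = [483, 559].
Actual relation of proc6 to proc8: contains.
Asked whether 'finished-by' holds → No.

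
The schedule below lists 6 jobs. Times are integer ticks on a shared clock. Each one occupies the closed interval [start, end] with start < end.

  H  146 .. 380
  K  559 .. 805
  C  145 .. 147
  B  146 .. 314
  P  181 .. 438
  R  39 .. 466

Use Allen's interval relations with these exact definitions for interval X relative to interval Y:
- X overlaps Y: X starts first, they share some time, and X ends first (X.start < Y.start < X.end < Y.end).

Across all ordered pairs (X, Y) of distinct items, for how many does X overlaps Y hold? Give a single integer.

Checking all 30 ordered pairs for relation 'overlaps'; matching pairs in alphabetical order:
(B, P): B overlaps P ✓
(C, B): C overlaps B ✓
(C, H): C overlaps H ✓
(H, P): H overlaps P ✓
Count: 4.

4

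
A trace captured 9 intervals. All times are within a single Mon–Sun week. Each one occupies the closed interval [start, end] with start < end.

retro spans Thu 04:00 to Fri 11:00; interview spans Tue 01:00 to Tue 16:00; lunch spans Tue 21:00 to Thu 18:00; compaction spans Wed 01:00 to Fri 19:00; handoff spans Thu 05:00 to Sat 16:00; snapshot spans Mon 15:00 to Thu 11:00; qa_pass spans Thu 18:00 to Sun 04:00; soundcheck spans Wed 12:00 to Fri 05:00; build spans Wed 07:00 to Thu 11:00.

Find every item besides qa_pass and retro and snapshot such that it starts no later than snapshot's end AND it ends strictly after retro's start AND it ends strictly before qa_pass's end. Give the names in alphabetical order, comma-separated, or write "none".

Conditions: its start is no later than snapshot's end (X.start <= Thu 11:00) AND its end is strictly after retro's start (X.end > Thu 04:00) AND its end is strictly before qa_pass's end (X.end < Sun 04:00).
build: start Wed 07:00 <= Thu 11:00? ✓; end Thu 11:00 > Thu 04:00? ✓; end Thu 11:00 < Sun 04:00? ✓ → yes.
compaction: start Wed 01:00 <= Thu 11:00? ✓; end Fri 19:00 > Thu 04:00? ✓; end Fri 19:00 < Sun 04:00? ✓ → yes.
handoff: start Thu 05:00 <= Thu 11:00? ✓; end Sat 16:00 > Thu 04:00? ✓; end Sat 16:00 < Sun 04:00? ✓ → yes.
interview: start Tue 01:00 <= Thu 11:00? ✓; end Tue 16:00 > Thu 04:00? ✗; end Tue 16:00 < Sun 04:00? ✓ → no.
lunch: start Tue 21:00 <= Thu 11:00? ✓; end Thu 18:00 > Thu 04:00? ✓; end Thu 18:00 < Sun 04:00? ✓ → yes.
soundcheck: start Wed 12:00 <= Thu 11:00? ✓; end Fri 05:00 > Thu 04:00? ✓; end Fri 05:00 < Sun 04:00? ✓ → yes.
Result: build, compaction, handoff, lunch, soundcheck.

build, compaction, handoff, lunch, soundcheck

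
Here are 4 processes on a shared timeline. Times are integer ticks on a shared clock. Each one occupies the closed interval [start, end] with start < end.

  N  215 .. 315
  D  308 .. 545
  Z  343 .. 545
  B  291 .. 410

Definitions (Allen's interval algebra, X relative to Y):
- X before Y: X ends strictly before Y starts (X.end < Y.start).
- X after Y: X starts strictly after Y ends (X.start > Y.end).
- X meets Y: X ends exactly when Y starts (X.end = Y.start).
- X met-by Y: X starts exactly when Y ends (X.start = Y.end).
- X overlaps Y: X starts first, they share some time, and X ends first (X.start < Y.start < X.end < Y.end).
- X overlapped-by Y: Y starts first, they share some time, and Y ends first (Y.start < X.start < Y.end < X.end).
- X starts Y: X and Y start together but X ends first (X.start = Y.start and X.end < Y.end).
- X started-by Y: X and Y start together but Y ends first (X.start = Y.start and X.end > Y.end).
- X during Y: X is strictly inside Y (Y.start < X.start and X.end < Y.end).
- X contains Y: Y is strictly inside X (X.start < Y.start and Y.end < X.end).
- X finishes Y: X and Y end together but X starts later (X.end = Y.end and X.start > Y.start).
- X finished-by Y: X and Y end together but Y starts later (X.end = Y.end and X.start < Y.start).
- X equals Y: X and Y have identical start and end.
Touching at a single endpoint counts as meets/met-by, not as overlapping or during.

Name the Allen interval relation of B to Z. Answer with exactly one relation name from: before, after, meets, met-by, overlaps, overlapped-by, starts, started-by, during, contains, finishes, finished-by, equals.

B = [291, 410]; Z = [343, 545].
Compare endpoints: B.start < Z.start, B.start < Z.end, B.end > Z.start, B.end < Z.end.
That pattern is 'overlaps'.

overlaps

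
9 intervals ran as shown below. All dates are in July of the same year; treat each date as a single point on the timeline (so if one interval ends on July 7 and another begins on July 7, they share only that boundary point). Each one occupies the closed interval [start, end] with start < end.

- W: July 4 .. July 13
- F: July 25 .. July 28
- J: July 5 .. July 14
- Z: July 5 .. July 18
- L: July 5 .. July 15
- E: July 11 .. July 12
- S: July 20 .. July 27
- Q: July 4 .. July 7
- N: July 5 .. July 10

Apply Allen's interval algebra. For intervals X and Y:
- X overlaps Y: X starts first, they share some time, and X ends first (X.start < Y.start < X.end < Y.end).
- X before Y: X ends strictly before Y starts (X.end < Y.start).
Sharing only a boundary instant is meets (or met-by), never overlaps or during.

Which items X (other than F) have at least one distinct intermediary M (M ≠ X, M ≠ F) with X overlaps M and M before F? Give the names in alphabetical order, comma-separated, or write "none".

Target F = [July 25, July 28].
Intermediaries M with M before F: E, J, L, N, Q, W, Z.
Via E — items with X overlaps E: none.
Via J — items with X overlaps J: Q, W.
Via L — items with X overlaps L: Q, W.
Via N — items with X overlaps N: Q.
Via Q — items with X overlaps Q: none.
Via W — items with X overlaps W: none.
Via Z — items with X overlaps Z: Q, W.
Union: Q, W.

Q, W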